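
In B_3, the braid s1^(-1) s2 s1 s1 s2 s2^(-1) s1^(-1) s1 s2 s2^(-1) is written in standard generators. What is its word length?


The word length counts the number of generators (including inverses).
Listing each generator: s1^(-1), s2, s1, s1, s2, s2^(-1), s1^(-1), s1, s2, s2^(-1)
There are 10 generators in this braid word.

10


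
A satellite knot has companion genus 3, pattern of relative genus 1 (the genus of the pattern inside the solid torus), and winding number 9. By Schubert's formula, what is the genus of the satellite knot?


Schubert: g(satellite) = g_rel(pattern) + |winding| * g(companion),
where g_rel(pattern) is the genus of the pattern relative to the solid torus.
= 1 + 9 * 3
= 1 + 27 = 28

28


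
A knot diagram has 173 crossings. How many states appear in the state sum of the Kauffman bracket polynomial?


Each crossing contributes 2 choices (A-smoothing or B-smoothing).
Total states = 2^173 = 11972621413014756705924586149611790497021399392059392

11972621413014756705924586149611790497021399392059392


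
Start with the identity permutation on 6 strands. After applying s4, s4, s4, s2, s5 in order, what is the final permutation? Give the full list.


Starting with identity [1, 2, 3, 4, 5, 6].
Apply generators in sequence:
  After s4: [1, 2, 3, 5, 4, 6]
  After s4: [1, 2, 3, 4, 5, 6]
  After s4: [1, 2, 3, 5, 4, 6]
  After s2: [1, 3, 2, 5, 4, 6]
  After s5: [1, 3, 2, 5, 6, 4]
Final permutation: [1, 3, 2, 5, 6, 4]

[1, 3, 2, 5, 6, 4]


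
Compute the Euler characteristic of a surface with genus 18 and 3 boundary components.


chi = 2 - 2g - b
= 2 - 2*18 - 3
= 2 - 36 - 3 = -37

-37


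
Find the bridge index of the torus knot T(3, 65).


The bridge number of T(p,q) is min(p,q).
min(3, 65) = 3

3


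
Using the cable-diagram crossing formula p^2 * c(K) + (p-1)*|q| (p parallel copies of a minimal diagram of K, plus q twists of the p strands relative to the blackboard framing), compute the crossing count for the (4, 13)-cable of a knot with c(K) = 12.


Step 1: Each of the c(K) crossings of the companion diagram becomes p*p = p^2 crossings among the p parallel strands, and each of the |q| twists s_1 s_2 ... s_(p-1) adds (p-1) crossings.
  Crossings = p^2 * c(K) + (p-1)*|q|
Step 2: = 4^2 * 12 + (4-1)*13
Step 3: = 16*12 + 3*13
Step 4: = 192 + 39 = 231

231


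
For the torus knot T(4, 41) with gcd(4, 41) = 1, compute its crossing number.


For a torus knot T(p, q) with gcd(p,q)=1,
the crossing number is min(p*(q-1), q*(p-1)).
p*(q-1) = 4*40 = 160
q*(p-1) = 41*3 = 123
min(160, 123) = 123

123


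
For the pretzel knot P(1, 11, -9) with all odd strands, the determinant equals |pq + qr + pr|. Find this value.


Step 1: Compute pq + qr + pr.
pq = 1*11 = 11
qr = 11*(-9) = -99
pr = 1*(-9) = -9
pq + qr + pr = 11 + (-99) + (-9) = -97
Step 2: Take absolute value.
det(P(1,11,-9)) = |-97| = 97

97


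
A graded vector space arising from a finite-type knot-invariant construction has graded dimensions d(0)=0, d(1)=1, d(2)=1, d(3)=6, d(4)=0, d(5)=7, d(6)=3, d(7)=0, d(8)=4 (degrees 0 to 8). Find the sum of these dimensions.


Total dimension = d(0) + d(1) + ... + d(8)
= 0 + 1 + 1 + 6 + 0 + 7 + 3 + 0 + 4
= 22

22


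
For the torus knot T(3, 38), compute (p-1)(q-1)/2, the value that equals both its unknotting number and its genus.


For a torus knot T(p,q), both the unknotting number and genus equal (p-1)(q-1)/2.
= (3-1)(38-1)/2
= 2*37/2
= 74/2 = 37

37


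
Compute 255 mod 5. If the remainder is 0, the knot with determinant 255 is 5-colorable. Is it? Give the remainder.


Step 1: A knot is p-colorable if and only if p divides its determinant.
Step 2: Compute 255 mod 5.
255 = 51 * 5 + 0
Step 3: 255 mod 5 = 0
Step 4: The knot is 5-colorable: yes

0


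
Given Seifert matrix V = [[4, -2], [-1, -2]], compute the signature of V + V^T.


Step 1: V + V^T = [[8, -3], [-3, -4]]
Step 2: trace = 4, det = -41
Step 3: Discriminant = 4^2 - 4*(-41) = 180
Step 4: Eigenvalues: 8.7082, -4.7082
Step 5: Signature = (# positive eigenvalues) - (# negative eigenvalues) = 0

0


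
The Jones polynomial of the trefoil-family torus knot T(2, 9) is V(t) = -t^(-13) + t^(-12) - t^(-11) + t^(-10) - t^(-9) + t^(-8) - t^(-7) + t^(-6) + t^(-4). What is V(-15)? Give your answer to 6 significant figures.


Substituting t = -15 into V(t) = -t^(-13) + t^(-12) - t^(-11) + t^(-10) - t^(-9) + t^(-8) - t^(-7) + t^(-6) + t^(-4):
  (-)t^(-13) = 5.13823e-16
  (+)t^(-12) = 7.70735e-15
  (-)t^(-11) = 1.1561e-13
  (+)t^(-10) = 1.73415e-12
  (-)t^(-9) = 2.60123e-11
  (+)t^(-8) = 3.90184e-10
  (-)t^(-7) = 5.85277e-09
  (+)t^(-6) = 8.77915e-08
  (+)t^(-4) = 1.97531e-05
Sum = (5.13823e-16) + (7.70735e-15) + (1.1561e-13) + (1.73415e-12) + (2.60123e-11) + (3.90184e-10) + (5.85277e-09) + (8.77915e-08) + (1.97531e-05)
= 1.984714874e-05
Rounded to 6 significant figures: 1.98471e-05

1.98471e-05


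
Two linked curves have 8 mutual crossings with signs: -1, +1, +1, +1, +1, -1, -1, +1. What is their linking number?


Step 1: Count positive crossings: 5
Step 2: Count negative crossings: 3
Step 3: Sum of signs = 5 - 3 = 2
Step 4: Linking number = sum/2 = 2/2 = 1

1


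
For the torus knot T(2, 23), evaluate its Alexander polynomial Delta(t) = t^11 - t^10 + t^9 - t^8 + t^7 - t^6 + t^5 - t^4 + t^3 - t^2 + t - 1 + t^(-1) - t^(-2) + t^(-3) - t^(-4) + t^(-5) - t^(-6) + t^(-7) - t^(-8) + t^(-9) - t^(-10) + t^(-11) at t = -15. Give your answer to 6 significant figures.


Substituting t = -15 into Delta(t) = t^11 - t^10 + t^9 - t^8 + t^7 - t^6 + t^5 - t^4 + t^3 - t^2 + t - 1 + t^(-1) - t^(-2) + t^(-3) - t^(-4) + t^(-5) - t^(-6) + t^(-7) - t^(-8) + t^(-9) - t^(-10) + t^(-11):
Term values: (-8649755859375) + (-576650390625) + (-38443359375) + (-2562890625) + (-170859375) + (-11390625) + (-759375) + (-50625) + (-3375) + (-225) + (-15) + (-1) + (-0.0666667) + (-0.00444444) + (-0.000296296) + (-1.97531e-05) + (-1.31687e-06) + (-8.77915e-08) + (-5.85277e-09) + (-3.90184e-10) + (-2.60123e-11) + (-1.73415e-12) + (-1.1561e-13)
Sum = -9.267595564e+12
Rounded to 6 significant figures: -9.2676e+12

-9.2676e+12


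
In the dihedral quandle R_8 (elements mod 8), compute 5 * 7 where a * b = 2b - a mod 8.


5 * 7 = 2*7 - 5 mod 8
= 14 - 5 mod 8
= 9 mod 8 = 1

1


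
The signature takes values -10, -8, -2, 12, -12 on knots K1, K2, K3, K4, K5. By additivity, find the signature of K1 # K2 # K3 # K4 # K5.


The signature is additive under connected sum.
signature(K1 # K2 # K3 # K4 # K5) = (-10) + (-8) + (-2) + (12) + (-12)
= -20

-20


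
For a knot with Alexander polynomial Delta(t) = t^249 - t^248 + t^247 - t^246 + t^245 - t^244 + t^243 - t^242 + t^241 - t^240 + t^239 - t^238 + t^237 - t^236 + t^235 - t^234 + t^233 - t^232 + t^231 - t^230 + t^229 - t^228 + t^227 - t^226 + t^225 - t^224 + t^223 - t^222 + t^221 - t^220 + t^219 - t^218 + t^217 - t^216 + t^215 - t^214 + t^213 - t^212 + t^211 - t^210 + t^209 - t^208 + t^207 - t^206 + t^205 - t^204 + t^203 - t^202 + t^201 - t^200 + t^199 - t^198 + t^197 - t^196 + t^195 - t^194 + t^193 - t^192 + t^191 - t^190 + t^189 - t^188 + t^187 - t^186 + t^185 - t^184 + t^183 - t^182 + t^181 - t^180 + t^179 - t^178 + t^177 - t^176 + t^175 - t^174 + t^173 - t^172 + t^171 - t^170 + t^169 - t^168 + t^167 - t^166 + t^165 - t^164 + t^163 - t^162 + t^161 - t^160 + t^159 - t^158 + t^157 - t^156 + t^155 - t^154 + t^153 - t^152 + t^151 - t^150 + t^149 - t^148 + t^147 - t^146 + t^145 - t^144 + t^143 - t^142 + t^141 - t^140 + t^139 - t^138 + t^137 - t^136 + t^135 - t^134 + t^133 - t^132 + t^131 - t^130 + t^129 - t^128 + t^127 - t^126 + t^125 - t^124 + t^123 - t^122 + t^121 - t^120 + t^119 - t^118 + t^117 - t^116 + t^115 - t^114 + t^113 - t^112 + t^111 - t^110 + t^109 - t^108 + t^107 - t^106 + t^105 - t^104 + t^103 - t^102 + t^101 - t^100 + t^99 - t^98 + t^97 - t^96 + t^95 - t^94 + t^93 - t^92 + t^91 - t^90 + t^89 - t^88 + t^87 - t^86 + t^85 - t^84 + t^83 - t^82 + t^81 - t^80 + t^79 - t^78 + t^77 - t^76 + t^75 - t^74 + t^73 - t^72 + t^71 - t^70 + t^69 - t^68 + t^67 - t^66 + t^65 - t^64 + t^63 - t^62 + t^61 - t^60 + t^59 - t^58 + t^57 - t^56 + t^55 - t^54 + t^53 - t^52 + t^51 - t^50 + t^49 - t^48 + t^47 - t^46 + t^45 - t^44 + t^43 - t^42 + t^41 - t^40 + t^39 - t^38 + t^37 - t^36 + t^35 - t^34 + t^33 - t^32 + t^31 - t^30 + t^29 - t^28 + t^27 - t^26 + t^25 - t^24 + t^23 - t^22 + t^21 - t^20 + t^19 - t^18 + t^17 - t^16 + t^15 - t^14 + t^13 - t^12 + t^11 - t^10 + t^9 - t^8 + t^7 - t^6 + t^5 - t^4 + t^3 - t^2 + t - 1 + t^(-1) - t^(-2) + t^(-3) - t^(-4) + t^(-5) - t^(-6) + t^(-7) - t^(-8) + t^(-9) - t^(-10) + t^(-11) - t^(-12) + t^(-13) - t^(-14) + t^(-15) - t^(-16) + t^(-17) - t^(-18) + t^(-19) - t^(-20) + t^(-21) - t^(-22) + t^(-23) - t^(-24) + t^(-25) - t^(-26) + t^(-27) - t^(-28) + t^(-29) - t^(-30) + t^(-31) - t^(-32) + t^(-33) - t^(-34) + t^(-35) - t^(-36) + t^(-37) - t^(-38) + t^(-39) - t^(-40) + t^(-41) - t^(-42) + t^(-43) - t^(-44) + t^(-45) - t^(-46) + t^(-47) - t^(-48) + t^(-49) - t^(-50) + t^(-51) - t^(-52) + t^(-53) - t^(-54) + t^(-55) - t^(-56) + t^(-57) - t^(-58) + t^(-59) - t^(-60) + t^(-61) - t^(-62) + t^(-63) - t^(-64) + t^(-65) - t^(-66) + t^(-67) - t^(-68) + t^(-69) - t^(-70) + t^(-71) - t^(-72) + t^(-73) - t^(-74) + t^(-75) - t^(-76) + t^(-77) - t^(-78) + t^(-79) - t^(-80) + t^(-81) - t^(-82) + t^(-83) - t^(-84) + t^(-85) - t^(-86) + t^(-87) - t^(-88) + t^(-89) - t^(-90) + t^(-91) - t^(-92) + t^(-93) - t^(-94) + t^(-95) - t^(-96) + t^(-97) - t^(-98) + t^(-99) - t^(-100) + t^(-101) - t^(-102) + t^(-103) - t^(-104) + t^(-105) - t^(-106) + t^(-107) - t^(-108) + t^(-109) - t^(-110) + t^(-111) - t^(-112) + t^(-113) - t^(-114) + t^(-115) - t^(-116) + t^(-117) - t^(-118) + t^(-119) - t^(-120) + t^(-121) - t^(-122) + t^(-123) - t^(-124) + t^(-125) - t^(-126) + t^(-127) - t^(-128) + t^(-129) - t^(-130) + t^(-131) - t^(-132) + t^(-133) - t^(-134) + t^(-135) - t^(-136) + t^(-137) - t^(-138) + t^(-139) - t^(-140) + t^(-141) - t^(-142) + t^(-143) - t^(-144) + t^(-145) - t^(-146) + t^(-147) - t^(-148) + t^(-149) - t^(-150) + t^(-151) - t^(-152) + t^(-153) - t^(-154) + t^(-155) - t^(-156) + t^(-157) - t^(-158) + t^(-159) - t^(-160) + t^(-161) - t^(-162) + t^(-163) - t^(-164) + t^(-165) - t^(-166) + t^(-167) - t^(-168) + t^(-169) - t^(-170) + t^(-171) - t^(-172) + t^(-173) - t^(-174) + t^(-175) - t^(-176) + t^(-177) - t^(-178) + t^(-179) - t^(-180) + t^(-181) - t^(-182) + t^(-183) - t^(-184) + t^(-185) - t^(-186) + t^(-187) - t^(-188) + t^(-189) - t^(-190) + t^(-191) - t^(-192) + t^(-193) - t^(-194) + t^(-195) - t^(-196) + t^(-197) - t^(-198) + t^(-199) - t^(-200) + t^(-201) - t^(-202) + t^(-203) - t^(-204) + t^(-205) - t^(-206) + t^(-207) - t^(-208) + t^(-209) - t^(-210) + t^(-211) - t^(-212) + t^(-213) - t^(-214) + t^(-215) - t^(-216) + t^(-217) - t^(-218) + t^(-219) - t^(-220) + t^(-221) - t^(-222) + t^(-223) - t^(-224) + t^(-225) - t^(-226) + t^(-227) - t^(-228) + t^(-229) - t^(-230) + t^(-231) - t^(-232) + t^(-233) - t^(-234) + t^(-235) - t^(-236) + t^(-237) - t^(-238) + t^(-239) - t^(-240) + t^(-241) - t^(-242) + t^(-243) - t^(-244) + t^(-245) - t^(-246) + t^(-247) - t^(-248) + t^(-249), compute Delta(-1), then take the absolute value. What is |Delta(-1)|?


Step 1: The polynomial has 499 terms with alternating signs, exponents from 249 down to -249.
Step 2: Substitute t = -1. The i-th term has coefficient (-1)^i and exponent (m-i),
  so its value is (-1)^i * (-1)^(m-i) = (-1)^m = -1 for every i.
Step 3: All 499 terms equal -1, so Delta(-1) = 499 * (-1) = -499
Step 4: |Delta(-1)| = 499

499


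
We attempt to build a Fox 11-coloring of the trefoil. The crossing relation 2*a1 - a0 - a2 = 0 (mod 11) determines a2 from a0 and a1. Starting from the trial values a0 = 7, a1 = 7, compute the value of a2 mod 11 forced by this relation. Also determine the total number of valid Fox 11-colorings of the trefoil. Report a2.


Step 1: Apply the given crossing relation 2*a1 - a0 - a2 = 0 (mod 11).
  a2 = 2*a1 - a0 mod 11
  a2 = 2*7 - 7 mod 11
  a2 = 14 - 7 mod 11
  a2 = 7 mod 11 = 7
Step 2: The trefoil has determinant 3.
  Number of Fox p-colorings (p prime) is p^2 if p = 3, else p.
  Since 11 does not divide 3, only trivial (constant) colorings exist.
  (Here a0 = a1 = a2 = 7, the constant coloring, which is valid.)
  Total colorings = 11
Step 3: a2 = 7, total Fox 11-colorings = 11

7


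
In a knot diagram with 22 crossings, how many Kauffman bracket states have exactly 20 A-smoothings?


We choose which 20 of 22 crossings get A-smoothings.
C(22, 20) = 22! / (20! * 2!)
= 231

231


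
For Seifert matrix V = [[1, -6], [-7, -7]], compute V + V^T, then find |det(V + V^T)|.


Step 1: Form V + V^T where V = [[1, -6], [-7, -7]]
  V^T = [[1, -7], [-6, -7]]
  V + V^T = [[2, -13], [-13, -14]]
Step 2: det(V + V^T) = 2*(-14) - (-13)*(-13)
  = -28 - 169 = -197
Step 3: Knot determinant = |det(V + V^T)| = |-197| = 197

197


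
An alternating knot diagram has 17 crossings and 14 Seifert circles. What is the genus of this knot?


For alternating knots, g = (c - s + 1)/2.
= (17 - 14 + 1)/2
= 4/2 = 2

2


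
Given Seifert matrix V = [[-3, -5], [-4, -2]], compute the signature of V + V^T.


Step 1: V + V^T = [[-6, -9], [-9, -4]]
Step 2: trace = -10, det = -57
Step 3: Discriminant = (-10)^2 - 4*(-57) = 328
Step 4: Eigenvalues: 4.05539, -14.0554
Step 5: Signature = (# positive eigenvalues) - (# negative eigenvalues) = 0

0


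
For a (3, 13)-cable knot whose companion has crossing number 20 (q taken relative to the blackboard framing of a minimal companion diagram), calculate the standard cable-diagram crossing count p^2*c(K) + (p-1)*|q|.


Step 1: Each of the c(K) crossings of the companion diagram becomes p*p = p^2 crossings among the p parallel strands, and each of the |q| twists s_1 s_2 ... s_(p-1) adds (p-1) crossings.
  Crossings = p^2 * c(K) + (p-1)*|q|
Step 2: = 3^2 * 20 + (3-1)*13
Step 3: = 9*20 + 2*13
Step 4: = 180 + 26 = 206

206


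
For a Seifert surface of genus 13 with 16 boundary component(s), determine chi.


chi = 2 - 2g - b
= 2 - 2*13 - 16
= 2 - 26 - 16 = -40

-40


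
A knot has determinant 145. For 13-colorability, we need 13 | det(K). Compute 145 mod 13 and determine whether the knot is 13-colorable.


Step 1: A knot is p-colorable if and only if p divides its determinant.
Step 2: Compute 145 mod 13.
145 = 11 * 13 + 2
Step 3: 145 mod 13 = 2
Step 4: The knot is 13-colorable: no

2


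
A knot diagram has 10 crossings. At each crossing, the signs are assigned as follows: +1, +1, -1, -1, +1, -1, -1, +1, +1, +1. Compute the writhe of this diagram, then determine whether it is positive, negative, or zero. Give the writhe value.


Step 1: Count positive crossings (+1).
Positive crossings: 6
Step 2: Count negative crossings (-1).
Negative crossings: 4
Step 3: Writhe = (positive) - (negative)
w = 6 - 4 = 2
Step 4: |w| = 2, and w is positive

2


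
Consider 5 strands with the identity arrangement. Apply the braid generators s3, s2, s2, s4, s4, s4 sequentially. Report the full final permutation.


Starting with identity [1, 2, 3, 4, 5].
Apply generators in sequence:
  After s3: [1, 2, 4, 3, 5]
  After s2: [1, 4, 2, 3, 5]
  After s2: [1, 2, 4, 3, 5]
  After s4: [1, 2, 4, 5, 3]
  After s4: [1, 2, 4, 3, 5]
  After s4: [1, 2, 4, 5, 3]
Final permutation: [1, 2, 4, 5, 3]

[1, 2, 4, 5, 3]


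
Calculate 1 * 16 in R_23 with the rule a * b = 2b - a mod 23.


1 * 16 = 2*16 - 1 mod 23
= 32 - 1 mod 23
= 31 mod 23 = 8

8


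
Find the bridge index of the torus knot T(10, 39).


The bridge number of T(p,q) is min(p,q).
min(10, 39) = 10

10


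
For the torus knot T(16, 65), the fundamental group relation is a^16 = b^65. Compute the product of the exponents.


The relation is a^16 = b^65.
Product of exponents = 16 * 65
= 1040

1040


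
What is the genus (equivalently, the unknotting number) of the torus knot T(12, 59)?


For a torus knot T(p,q), both the unknotting number and genus equal (p-1)(q-1)/2.
= (12-1)(59-1)/2
= 11*58/2
= 638/2 = 319

319


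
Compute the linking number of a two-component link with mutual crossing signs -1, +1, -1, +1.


Step 1: Count positive crossings: 2
Step 2: Count negative crossings: 2
Step 3: Sum of signs = 2 - 2 = 0
Step 4: Linking number = sum/2 = 0/2 = 0

0


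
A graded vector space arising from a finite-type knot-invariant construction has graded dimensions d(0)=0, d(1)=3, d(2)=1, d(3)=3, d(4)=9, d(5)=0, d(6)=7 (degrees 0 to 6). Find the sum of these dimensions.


Total dimension = d(0) + d(1) + ... + d(6)
= 0 + 3 + 1 + 3 + 9 + 0 + 7
= 23

23


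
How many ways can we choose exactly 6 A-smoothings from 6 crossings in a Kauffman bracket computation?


We choose which 6 of 6 crossings get A-smoothings.
C(6, 6) = 6! / (6! * 0!)
= 1

1


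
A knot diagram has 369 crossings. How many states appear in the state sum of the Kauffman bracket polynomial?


Each crossing contributes 2 choices (A-smoothing or B-smoothing).
Total states = 2^369 = 1202453802380202612679414065556140558016349465041059773802132977424491020858679523053413887173001575952350707712

1202453802380202612679414065556140558016349465041059773802132977424491020858679523053413887173001575952350707712


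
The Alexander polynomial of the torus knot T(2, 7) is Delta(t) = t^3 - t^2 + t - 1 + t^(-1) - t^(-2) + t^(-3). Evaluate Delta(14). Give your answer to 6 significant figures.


Substituting t = 14 into Delta(t) = t^3 - t^2 + t - 1 + t^(-1) - t^(-2) + t^(-3):
Term values: (2744) + (-196) + (14) + (-1) + (0.0714286) + (-0.00510204) + (0.000364431)
Sum = 2561.066691
Rounded to 6 significant figures: 2561.07

2561.07


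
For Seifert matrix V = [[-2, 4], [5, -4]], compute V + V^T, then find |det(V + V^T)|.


Step 1: Form V + V^T where V = [[-2, 4], [5, -4]]
  V^T = [[-2, 5], [4, -4]]
  V + V^T = [[-4, 9], [9, -8]]
Step 2: det(V + V^T) = (-4)*(-8) - 9*9
  = 32 - 81 = -49
Step 3: Knot determinant = |det(V + V^T)| = |-49| = 49

49


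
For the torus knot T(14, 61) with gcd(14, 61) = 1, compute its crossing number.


For a torus knot T(p, q) with gcd(p,q)=1,
the crossing number is min(p*(q-1), q*(p-1)).
p*(q-1) = 14*60 = 840
q*(p-1) = 61*13 = 793
min(840, 793) = 793

793


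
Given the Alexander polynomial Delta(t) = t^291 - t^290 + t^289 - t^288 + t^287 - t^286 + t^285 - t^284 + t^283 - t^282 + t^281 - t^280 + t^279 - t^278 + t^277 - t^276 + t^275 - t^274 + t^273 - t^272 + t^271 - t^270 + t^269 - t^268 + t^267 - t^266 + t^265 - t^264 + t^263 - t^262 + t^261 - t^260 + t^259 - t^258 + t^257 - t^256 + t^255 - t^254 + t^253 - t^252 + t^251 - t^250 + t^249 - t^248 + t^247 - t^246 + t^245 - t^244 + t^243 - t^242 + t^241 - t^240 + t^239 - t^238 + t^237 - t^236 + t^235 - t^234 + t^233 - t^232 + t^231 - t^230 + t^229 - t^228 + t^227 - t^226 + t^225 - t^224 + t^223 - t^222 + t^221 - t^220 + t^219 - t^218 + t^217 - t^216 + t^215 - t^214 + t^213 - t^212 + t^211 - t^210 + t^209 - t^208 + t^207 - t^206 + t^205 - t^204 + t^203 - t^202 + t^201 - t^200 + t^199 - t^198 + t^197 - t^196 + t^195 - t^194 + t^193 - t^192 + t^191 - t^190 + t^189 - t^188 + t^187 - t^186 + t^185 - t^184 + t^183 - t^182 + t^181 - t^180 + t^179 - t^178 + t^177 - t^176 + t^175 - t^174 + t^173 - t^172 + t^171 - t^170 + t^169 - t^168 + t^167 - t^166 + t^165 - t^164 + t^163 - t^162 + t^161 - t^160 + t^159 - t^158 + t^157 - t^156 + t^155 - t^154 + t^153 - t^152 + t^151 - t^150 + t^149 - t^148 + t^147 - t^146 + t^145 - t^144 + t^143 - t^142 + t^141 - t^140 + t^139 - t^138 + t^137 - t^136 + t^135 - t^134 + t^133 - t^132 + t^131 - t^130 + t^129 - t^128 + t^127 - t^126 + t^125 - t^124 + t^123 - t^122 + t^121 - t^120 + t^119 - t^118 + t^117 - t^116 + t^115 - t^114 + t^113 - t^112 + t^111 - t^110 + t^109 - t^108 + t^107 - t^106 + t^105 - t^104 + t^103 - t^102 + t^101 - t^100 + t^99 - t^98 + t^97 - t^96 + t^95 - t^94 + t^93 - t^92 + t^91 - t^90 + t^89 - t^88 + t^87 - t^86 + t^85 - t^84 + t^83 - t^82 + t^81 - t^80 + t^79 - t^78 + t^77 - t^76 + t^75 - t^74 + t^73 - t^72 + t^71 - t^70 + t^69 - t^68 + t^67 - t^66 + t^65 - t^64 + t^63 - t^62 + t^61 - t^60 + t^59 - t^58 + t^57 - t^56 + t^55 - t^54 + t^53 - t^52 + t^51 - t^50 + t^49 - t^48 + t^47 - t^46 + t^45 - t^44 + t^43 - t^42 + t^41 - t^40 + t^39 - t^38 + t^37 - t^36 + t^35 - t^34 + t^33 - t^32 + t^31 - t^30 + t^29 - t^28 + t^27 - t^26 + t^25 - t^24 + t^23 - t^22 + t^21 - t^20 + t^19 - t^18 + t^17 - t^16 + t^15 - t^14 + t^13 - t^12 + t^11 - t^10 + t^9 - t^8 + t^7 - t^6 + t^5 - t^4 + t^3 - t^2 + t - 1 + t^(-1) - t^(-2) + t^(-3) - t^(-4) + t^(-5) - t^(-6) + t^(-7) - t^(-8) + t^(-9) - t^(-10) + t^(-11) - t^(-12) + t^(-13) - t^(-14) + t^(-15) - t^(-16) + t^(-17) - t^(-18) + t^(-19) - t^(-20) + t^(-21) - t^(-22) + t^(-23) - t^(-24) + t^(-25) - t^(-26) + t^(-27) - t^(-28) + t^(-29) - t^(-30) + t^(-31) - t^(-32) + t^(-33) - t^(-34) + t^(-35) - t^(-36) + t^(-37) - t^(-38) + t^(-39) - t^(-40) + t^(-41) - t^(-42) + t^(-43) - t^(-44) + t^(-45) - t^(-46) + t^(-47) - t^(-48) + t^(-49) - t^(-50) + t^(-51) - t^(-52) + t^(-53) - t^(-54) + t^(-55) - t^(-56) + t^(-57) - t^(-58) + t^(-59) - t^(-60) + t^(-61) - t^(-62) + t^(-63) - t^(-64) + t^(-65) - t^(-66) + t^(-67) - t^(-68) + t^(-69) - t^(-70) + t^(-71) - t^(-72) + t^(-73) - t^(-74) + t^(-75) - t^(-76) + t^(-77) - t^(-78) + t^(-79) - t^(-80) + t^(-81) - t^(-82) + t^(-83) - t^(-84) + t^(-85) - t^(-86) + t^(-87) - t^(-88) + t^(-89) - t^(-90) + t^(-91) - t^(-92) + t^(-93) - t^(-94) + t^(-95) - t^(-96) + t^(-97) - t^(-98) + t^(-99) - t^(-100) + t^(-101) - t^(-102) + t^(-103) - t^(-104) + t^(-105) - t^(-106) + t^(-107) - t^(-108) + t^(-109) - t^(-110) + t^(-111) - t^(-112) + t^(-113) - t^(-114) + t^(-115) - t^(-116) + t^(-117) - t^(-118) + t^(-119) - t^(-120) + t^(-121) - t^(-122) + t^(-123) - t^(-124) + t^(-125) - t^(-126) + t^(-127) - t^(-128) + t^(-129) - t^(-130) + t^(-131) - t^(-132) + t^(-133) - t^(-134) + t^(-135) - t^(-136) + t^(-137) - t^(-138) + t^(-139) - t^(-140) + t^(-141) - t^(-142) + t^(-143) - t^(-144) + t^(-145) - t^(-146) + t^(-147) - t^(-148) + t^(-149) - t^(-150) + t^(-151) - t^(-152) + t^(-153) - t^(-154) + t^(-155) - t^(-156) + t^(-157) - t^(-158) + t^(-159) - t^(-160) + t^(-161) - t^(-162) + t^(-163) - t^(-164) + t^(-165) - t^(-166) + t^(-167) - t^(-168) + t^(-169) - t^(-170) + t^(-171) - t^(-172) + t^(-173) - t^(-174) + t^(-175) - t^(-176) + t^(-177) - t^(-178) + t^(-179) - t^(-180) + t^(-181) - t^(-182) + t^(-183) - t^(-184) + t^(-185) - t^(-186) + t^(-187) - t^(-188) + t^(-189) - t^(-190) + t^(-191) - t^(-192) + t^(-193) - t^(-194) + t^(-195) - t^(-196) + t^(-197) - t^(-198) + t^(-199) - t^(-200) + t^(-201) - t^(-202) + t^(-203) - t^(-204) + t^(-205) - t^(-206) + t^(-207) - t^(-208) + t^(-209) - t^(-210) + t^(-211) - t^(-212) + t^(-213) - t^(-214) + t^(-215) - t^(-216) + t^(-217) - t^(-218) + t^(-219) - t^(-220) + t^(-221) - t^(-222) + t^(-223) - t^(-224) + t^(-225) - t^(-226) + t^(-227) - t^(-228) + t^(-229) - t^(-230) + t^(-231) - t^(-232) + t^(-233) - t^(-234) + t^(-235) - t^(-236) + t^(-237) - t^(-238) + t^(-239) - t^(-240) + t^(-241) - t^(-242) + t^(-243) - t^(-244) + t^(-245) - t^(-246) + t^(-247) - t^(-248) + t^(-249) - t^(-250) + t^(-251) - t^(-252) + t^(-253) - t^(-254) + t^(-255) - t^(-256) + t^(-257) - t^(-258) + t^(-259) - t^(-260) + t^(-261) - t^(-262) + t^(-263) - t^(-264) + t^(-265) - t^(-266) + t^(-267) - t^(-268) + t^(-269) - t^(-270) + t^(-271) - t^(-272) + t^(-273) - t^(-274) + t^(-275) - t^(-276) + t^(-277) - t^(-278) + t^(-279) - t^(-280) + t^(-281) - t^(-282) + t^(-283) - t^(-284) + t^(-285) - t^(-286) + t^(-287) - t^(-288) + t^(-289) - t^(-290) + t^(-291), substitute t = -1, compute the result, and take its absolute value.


Step 1: The polynomial has 583 terms with alternating signs, exponents from 291 down to -291.
Step 2: Substitute t = -1. The i-th term has coefficient (-1)^i and exponent (m-i),
  so its value is (-1)^i * (-1)^(m-i) = (-1)^m = -1 for every i.
Step 3: All 583 terms equal -1, so Delta(-1) = 583 * (-1) = -583
Step 4: |Delta(-1)| = 583

583


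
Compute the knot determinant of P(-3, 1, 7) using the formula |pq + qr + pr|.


Step 1: Compute pq + qr + pr.
pq = (-3)*1 = -3
qr = 1*7 = 7
pr = (-3)*7 = -21
pq + qr + pr = -3 + 7 + (-21) = -17
Step 2: Take absolute value.
det(P(-3,1,7)) = |-17| = 17

17


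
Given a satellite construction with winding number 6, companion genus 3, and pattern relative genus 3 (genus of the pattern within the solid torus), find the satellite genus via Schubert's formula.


Schubert: g(satellite) = g_rel(pattern) + |winding| * g(companion),
where g_rel(pattern) is the genus of the pattern relative to the solid torus.
= 3 + 6 * 3
= 3 + 18 = 21

21


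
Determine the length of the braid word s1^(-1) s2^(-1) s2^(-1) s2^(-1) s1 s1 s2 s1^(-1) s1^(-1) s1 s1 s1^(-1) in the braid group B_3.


The word length counts the number of generators (including inverses).
Listing each generator: s1^(-1), s2^(-1), s2^(-1), s2^(-1), s1, s1, s2, s1^(-1), s1^(-1), s1, s1, s1^(-1)
There are 12 generators in this braid word.

12


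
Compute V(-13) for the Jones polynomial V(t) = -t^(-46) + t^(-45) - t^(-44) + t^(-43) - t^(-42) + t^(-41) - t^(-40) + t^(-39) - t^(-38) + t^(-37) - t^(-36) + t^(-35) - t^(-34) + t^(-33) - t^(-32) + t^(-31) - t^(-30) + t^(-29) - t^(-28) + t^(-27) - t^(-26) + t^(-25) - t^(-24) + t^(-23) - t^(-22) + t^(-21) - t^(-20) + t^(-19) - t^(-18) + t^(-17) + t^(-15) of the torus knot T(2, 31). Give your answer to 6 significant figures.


Substituting t = -13 into V(t) = -t^(-46) + t^(-45) - t^(-44) + t^(-43) - t^(-42) + t^(-41) - t^(-40) + t^(-39) - t^(-38) + t^(-37) - t^(-36) + t^(-35) - t^(-34) + t^(-33) - t^(-32) + t^(-31) - t^(-30) + t^(-29) - t^(-28) + t^(-27) - t^(-26) + t^(-25) - t^(-24) + t^(-23) - t^(-22) + t^(-21) - t^(-20) + t^(-19) - t^(-18) + t^(-17) + t^(-15):
  (-)t^(-46) = -5.73596e-52
  (+)t^(-45) = -7.45674e-51
  (-)t^(-44) = -9.69377e-50
  (+)t^(-43) = -1.26019e-48
  (-)t^(-42) = -1.63825e-47
  (+)t^(-41) = -2.12972e-46
  (-)t^(-40) = -2.76864e-45
  (+)t^(-39) = -3.59923e-44
  (-)t^(-38) = -4.679e-43
  (+)t^(-37) = -6.08269e-42
  (-)t^(-36) = -7.9075e-41
  (+)t^(-35) = -1.02798e-39
  (-)t^(-34) = -1.33637e-38
  (+)t^(-33) = -1.73728e-37
  (-)t^(-32) = -2.25846e-36
  (+)t^(-31) = -2.936e-35
  (-)t^(-30) = -3.8168e-34
  (+)t^(-29) = -4.96184e-33
  (-)t^(-28) = -6.45039e-32
  (+)t^(-27) = -8.38551e-31
  (-)t^(-26) = -1.09012e-29
  (+)t^(-25) = -1.41715e-28
  (-)t^(-24) = -1.8423e-27
  (+)t^(-23) = -2.39499e-26
  (-)t^(-22) = -3.11348e-25
  (+)t^(-21) = -4.04753e-24
  (-)t^(-20) = -5.26178e-23
  (+)t^(-19) = -6.84032e-22
  (-)t^(-18) = -8.89241e-21
  (+)t^(-17) = -1.15601e-19
  (+)t^(-15) = -1.95366e-17
Sum = (-5.73596e-52) + (-7.45674e-51) + (-9.69377e-50) + (-1.26019e-48) + (-1.63825e-47) + (-2.12972e-46) + (-2.76864e-45) + (-3.59923e-44) + (-4.679e-43) + (-6.08269e-42) + (-7.9075e-41) + (-1.02798e-39) + (-1.33637e-38) + (-1.73728e-37) + (-2.25846e-36) + (-2.936e-35) + (-3.8168e-34) + (-4.96184e-33) + (-6.45039e-32) + (-8.38551e-31) + (-1.09012e-29) + (-1.41715e-28) + (-1.8423e-27) + (-2.39499e-26) + (-3.11348e-25) + (-4.04753e-24) + (-5.26178e-23) + (-6.84032e-22) + (-8.89241e-21) + (-1.15601e-19) + (-1.95366e-17)
= -1.96618677e-17
Rounded to 6 significant figures: -1.96619e-17

-1.96619e-17


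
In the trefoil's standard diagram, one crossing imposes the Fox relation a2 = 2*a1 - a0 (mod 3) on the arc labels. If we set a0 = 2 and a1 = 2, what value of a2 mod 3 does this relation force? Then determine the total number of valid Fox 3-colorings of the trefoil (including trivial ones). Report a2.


Step 1: Apply the given crossing relation 2*a1 - a0 - a2 = 0 (mod 3).
  a2 = 2*a1 - a0 mod 3
  a2 = 2*2 - 2 mod 3
  a2 = 4 - 2 mod 3
  a2 = 2 mod 3 = 2
Step 2: The trefoil has determinant 3.
  Number of Fox p-colorings (p prime) is p^2 if p = 3, else p.
  Since p = 3 divides det = 3, the trefoil is 3-colorable.
  (Indeed for p = 3 any choice of a0, a1 extends to a valid coloring; the trial (a0, a1, a2) = (2, 2, 2) satisfies all three crossing relations.)
  Total colorings = 3^2 = 9
Step 3: a2 = 2, total Fox 3-colorings = 9

2


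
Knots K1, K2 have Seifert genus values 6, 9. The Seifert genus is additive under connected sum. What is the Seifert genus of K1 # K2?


The Seifert genus is additive under connected sum.
Seifert genus(K1 # K2) = (6) + (9)
= 15

15


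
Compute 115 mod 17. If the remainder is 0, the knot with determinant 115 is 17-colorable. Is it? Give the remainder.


Step 1: A knot is p-colorable if and only if p divides its determinant.
Step 2: Compute 115 mod 17.
115 = 6 * 17 + 13
Step 3: 115 mod 17 = 13
Step 4: The knot is 17-colorable: no

13


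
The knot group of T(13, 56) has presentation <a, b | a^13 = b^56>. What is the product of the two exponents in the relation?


The relation is a^13 = b^56.
Product of exponents = 13 * 56
= 728

728


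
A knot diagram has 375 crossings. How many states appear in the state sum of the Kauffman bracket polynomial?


Each crossing contributes 2 choices (A-smoothing or B-smoothing).
Total states = 2^375 = 76957043352332967211482500195592995713046365762627825523336510555167425334955489475418488779072100860950445293568

76957043352332967211482500195592995713046365762627825523336510555167425334955489475418488779072100860950445293568


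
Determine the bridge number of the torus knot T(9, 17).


The bridge number of T(p,q) is min(p,q).
min(9, 17) = 9

9


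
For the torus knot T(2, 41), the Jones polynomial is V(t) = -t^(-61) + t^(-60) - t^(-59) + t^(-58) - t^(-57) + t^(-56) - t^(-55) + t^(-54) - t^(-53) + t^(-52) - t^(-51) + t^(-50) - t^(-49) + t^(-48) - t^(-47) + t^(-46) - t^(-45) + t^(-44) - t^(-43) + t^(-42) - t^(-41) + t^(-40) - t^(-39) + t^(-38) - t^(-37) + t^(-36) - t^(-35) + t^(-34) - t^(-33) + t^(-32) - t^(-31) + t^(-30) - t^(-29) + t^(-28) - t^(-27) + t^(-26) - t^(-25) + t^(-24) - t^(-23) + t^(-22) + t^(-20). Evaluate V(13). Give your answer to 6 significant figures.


Substituting t = 13 into V(t) = -t^(-61) + t^(-60) - t^(-59) + t^(-58) - t^(-57) + t^(-56) - t^(-55) + t^(-54) - t^(-53) + t^(-52) - t^(-51) + t^(-50) - t^(-49) + t^(-48) - t^(-47) + t^(-46) - t^(-45) + t^(-44) - t^(-43) + t^(-42) - t^(-41) + t^(-40) - t^(-39) + t^(-38) - t^(-37) + t^(-36) - t^(-35) + t^(-34) - t^(-33) + t^(-32) - t^(-31) + t^(-30) - t^(-29) + t^(-28) - t^(-27) + t^(-26) - t^(-25) + t^(-24) - t^(-23) + t^(-22) + t^(-20):
  (-)t^(-61) = -1.12061e-68
  (+)t^(-60) = 1.4568e-67
  (-)t^(-59) = -1.89384e-66
  (+)t^(-58) = 2.46199e-65
  (-)t^(-57) = -3.20058e-64
  (+)t^(-56) = 4.16076e-63
  (-)t^(-55) = -5.40898e-62
  (+)t^(-54) = 7.03168e-61
  (-)t^(-53) = -9.14118e-60
  (+)t^(-52) = 1.18835e-58
  (-)t^(-51) = -1.54486e-57
  (+)t^(-50) = 2.00832e-56
  (-)t^(-49) = -2.61081e-55
  (+)t^(-48) = 3.39406e-54
  (-)t^(-47) = -4.41227e-53
  (+)t^(-46) = 5.73596e-52
  (-)t^(-45) = -7.45674e-51
  (+)t^(-44) = 9.69377e-50
  (-)t^(-43) = -1.26019e-48
  (+)t^(-42) = 1.63825e-47
  (-)t^(-41) = -2.12972e-46
  (+)t^(-40) = 2.76864e-45
  (-)t^(-39) = -3.59923e-44
  (+)t^(-38) = 4.679e-43
  (-)t^(-37) = -6.08269e-42
  (+)t^(-36) = 7.9075e-41
  (-)t^(-35) = -1.02798e-39
  (+)t^(-34) = 1.33637e-38
  (-)t^(-33) = -1.73728e-37
  (+)t^(-32) = 2.25846e-36
  (-)t^(-31) = -2.936e-35
  (+)t^(-30) = 3.8168e-34
  (-)t^(-29) = -4.96184e-33
  (+)t^(-28) = 6.45039e-32
  (-)t^(-27) = -8.38551e-31
  (+)t^(-26) = 1.09012e-29
  (-)t^(-25) = -1.41715e-28
  (+)t^(-24) = 1.8423e-27
  (-)t^(-23) = -2.39499e-26
  (+)t^(-22) = 3.11348e-25
  (+)t^(-20) = 5.26178e-23
Sum = (-1.12061e-68) + (1.4568e-67) + (-1.89384e-66) + (2.46199e-65) + (-3.20058e-64) + (4.16076e-63) + (-5.40898e-62) + (7.03168e-61) + (-9.14118e-60) + (1.18835e-58) + (-1.54486e-57) + (2.00832e-56) + (-2.61081e-55) + (3.39406e-54) + (-4.41227e-53) + (5.73596e-52) + (-7.45674e-51) + (9.69377e-50) + (-1.26019e-48) + (1.63825e-47) + (-2.12972e-46) + (2.76864e-45) + (-3.59923e-44) + (4.679e-43) + (-6.08269e-42) + (7.9075e-41) + (-1.02798e-39) + (1.33637e-38) + (-1.73728e-37) + (2.25846e-36) + (-2.936e-35) + (3.8168e-34) + (-4.96184e-33) + (6.45039e-32) + (-8.38551e-31) + (1.09012e-29) + (-1.41715e-28) + (1.8423e-27) + (-2.39499e-26) + (3.11348e-25) + (5.26178e-23)
= 5.290694144e-23
Rounded to 6 significant figures: 5.29069e-23

5.29069e-23


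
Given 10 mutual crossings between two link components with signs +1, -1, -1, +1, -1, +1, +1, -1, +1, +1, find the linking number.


Step 1: Count positive crossings: 6
Step 2: Count negative crossings: 4
Step 3: Sum of signs = 6 - 4 = 2
Step 4: Linking number = sum/2 = 2/2 = 1

1


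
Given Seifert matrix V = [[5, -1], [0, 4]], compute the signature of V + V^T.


Step 1: V + V^T = [[10, -1], [-1, 8]]
Step 2: trace = 18, det = 79
Step 3: Discriminant = 18^2 - 4*79 = 8
Step 4: Eigenvalues: 10.4142, 7.58579
Step 5: Signature = (# positive eigenvalues) - (# negative eigenvalues) = 2

2


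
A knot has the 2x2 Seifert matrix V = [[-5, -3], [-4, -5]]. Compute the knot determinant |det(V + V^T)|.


Step 1: Form V + V^T where V = [[-5, -3], [-4, -5]]
  V^T = [[-5, -4], [-3, -5]]
  V + V^T = [[-10, -7], [-7, -10]]
Step 2: det(V + V^T) = (-10)*(-10) - (-7)*(-7)
  = 100 - 49 = 51
Step 3: Knot determinant = |det(V + V^T)| = |51| = 51

51


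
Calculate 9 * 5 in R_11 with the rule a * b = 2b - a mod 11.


9 * 5 = 2*5 - 9 mod 11
= 10 - 9 mod 11
= 1 mod 11 = 1

1


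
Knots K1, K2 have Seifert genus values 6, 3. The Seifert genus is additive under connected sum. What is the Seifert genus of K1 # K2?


The Seifert genus is additive under connected sum.
Seifert genus(K1 # K2) = (6) + (3)
= 9

9


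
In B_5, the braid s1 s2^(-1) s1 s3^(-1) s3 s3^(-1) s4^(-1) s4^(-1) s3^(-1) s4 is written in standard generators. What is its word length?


The word length counts the number of generators (including inverses).
Listing each generator: s1, s2^(-1), s1, s3^(-1), s3, s3^(-1), s4^(-1), s4^(-1), s3^(-1), s4
There are 10 generators in this braid word.

10


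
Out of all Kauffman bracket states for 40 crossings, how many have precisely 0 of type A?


We choose which 0 of 40 crossings get A-smoothings.
C(40, 0) = 40! / (0! * 40!)
= 1

1


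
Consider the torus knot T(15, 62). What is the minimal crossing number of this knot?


For a torus knot T(p, q) with gcd(p,q)=1,
the crossing number is min(p*(q-1), q*(p-1)).
p*(q-1) = 15*61 = 915
q*(p-1) = 62*14 = 868
min(915, 868) = 868

868


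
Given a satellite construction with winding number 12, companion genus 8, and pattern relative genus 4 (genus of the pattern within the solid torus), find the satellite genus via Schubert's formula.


Schubert: g(satellite) = g_rel(pattern) + |winding| * g(companion),
where g_rel(pattern) is the genus of the pattern relative to the solid torus.
= 4 + 12 * 8
= 4 + 96 = 100

100


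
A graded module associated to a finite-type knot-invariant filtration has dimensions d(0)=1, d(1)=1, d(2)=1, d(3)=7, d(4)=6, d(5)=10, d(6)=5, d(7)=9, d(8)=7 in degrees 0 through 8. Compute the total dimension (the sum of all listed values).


Total dimension = d(0) + d(1) + ... + d(8)
= 1 + 1 + 1 + 7 + 6 + 10 + 5 + 9 + 7
= 47

47


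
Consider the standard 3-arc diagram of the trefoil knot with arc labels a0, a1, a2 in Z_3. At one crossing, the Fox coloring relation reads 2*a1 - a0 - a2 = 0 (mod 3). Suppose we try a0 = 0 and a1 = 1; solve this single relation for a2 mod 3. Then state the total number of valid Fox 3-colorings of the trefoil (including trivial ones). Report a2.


Step 1: Apply the given crossing relation 2*a1 - a0 - a2 = 0 (mod 3).
  a2 = 2*a1 - a0 mod 3
  a2 = 2*1 - 0 mod 3
  a2 = 2 - 0 mod 3
  a2 = 2 mod 3 = 2
Step 2: The trefoil has determinant 3.
  Number of Fox p-colorings (p prime) is p^2 if p = 3, else p.
  Since p = 3 divides det = 3, the trefoil is 3-colorable.
  (Indeed for p = 3 any choice of a0, a1 extends to a valid coloring; the trial (a0, a1, a2) = (0, 1, 2) satisfies all three crossing relations.)
  Total colorings = 3^2 = 9
Step 3: a2 = 2, total Fox 3-colorings = 9

2


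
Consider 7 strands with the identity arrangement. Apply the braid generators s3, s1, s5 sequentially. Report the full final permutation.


Starting with identity [1, 2, 3, 4, 5, 6, 7].
Apply generators in sequence:
  After s3: [1, 2, 4, 3, 5, 6, 7]
  After s1: [2, 1, 4, 3, 5, 6, 7]
  After s5: [2, 1, 4, 3, 6, 5, 7]
Final permutation: [2, 1, 4, 3, 6, 5, 7]

[2, 1, 4, 3, 6, 5, 7]


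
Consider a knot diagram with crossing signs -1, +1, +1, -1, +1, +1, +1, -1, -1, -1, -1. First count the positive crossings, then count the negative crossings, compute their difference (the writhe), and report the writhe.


Step 1: Count positive crossings (+1).
Positive crossings: 5
Step 2: Count negative crossings (-1).
Negative crossings: 6
Step 3: Writhe = (positive) - (negative)
w = 5 - 6 = -1
Step 4: |w| = 1, and w is negative

-1


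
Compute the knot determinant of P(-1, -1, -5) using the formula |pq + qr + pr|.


Step 1: Compute pq + qr + pr.
pq = (-1)*(-1) = 1
qr = (-1)*(-5) = 5
pr = (-1)*(-5) = 5
pq + qr + pr = 1 + 5 + 5 = 11
Step 2: Take absolute value.
det(P(-1,-1,-5)) = |11| = 11

11


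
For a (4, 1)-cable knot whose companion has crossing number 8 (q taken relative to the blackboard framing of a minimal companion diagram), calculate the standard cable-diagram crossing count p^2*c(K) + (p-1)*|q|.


Step 1: Each of the c(K) crossings of the companion diagram becomes p*p = p^2 crossings among the p parallel strands, and each of the |q| twists s_1 s_2 ... s_(p-1) adds (p-1) crossings.
  Crossings = p^2 * c(K) + (p-1)*|q|
Step 2: = 4^2 * 8 + (4-1)*1
Step 3: = 16*8 + 3*1
Step 4: = 128 + 3 = 131

131


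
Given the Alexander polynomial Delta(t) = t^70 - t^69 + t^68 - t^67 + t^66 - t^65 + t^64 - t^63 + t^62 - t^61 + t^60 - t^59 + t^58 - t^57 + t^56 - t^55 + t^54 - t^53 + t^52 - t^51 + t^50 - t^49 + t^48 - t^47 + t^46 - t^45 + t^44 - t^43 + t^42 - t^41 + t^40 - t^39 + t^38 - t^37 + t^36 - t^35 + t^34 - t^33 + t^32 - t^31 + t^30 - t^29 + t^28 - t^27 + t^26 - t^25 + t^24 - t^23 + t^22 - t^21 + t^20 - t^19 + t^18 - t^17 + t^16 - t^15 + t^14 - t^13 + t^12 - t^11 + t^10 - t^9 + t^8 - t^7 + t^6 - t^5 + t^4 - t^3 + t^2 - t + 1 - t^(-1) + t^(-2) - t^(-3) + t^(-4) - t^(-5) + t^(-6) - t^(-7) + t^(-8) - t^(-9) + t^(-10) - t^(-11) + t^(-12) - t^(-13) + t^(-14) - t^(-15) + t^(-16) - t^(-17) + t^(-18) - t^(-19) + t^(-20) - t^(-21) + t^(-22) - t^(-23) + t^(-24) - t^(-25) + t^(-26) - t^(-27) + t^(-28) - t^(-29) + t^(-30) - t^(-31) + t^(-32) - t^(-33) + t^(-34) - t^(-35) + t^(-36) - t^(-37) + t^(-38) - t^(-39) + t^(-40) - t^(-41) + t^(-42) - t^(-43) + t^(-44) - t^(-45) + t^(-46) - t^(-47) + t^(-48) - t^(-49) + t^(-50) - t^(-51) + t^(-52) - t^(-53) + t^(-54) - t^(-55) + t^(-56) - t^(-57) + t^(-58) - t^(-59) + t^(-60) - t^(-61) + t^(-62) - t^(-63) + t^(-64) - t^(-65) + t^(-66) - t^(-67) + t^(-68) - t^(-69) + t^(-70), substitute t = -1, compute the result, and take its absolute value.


Step 1: The polynomial has 141 terms with alternating signs, exponents from 70 down to -70.
Step 2: Substitute t = -1. The i-th term has coefficient (-1)^i and exponent (m-i),
  so its value is (-1)^i * (-1)^(m-i) = (-1)^m = 1 for every i.
Step 3: All 141 terms equal 1, so Delta(-1) = 141 * (1) = 141
Step 4: |Delta(-1)| = 141

141


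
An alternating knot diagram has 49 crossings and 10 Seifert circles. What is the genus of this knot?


For alternating knots, g = (c - s + 1)/2.
= (49 - 10 + 1)/2
= 40/2 = 20

20


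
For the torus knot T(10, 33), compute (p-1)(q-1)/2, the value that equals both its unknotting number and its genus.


For a torus knot T(p,q), both the unknotting number and genus equal (p-1)(q-1)/2.
= (10-1)(33-1)/2
= 9*32/2
= 288/2 = 144

144


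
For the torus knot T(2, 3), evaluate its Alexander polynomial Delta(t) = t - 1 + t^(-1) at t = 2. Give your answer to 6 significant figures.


Substituting t = 2 into Delta(t) = t - 1 + t^(-1):
Term values: (2) + (-1) + (0.5)
Sum = 1.5
Rounded to 6 significant figures: 1.5

1.5


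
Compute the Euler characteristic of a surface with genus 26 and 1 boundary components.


chi = 2 - 2g - b
= 2 - 2*26 - 1
= 2 - 52 - 1 = -51

-51


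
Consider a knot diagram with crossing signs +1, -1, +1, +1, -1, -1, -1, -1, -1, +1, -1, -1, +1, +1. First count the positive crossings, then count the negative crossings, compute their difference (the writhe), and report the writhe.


Step 1: Count positive crossings (+1).
Positive crossings: 6
Step 2: Count negative crossings (-1).
Negative crossings: 8
Step 3: Writhe = (positive) - (negative)
w = 6 - 8 = -2
Step 4: |w| = 2, and w is negative

-2
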